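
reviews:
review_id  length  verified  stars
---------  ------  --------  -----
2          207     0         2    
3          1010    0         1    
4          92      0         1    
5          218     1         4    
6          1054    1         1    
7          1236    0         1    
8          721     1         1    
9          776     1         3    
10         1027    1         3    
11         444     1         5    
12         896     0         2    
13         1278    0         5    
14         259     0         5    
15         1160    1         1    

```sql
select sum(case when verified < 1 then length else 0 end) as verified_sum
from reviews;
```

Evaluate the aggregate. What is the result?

4978

review_id=2: ✓ → 207
review_id=3: ✓ → 1010
review_id=4: ✓ → 92
review_id=5: ✗
review_id=6: ✗
review_id=7: ✓ → 1236
review_id=8: ✗
review_id=9: ✗
review_id=10: ✗
review_id=11: ✗
review_id=12: ✓ → 896
review_id=13: ✓ → 1278
review_id=14: ✓ → 259
review_id=15: ✗
verified_sum = 207 + 1010 + 92 + 1236 + 896 + 1278 + 259 = 4978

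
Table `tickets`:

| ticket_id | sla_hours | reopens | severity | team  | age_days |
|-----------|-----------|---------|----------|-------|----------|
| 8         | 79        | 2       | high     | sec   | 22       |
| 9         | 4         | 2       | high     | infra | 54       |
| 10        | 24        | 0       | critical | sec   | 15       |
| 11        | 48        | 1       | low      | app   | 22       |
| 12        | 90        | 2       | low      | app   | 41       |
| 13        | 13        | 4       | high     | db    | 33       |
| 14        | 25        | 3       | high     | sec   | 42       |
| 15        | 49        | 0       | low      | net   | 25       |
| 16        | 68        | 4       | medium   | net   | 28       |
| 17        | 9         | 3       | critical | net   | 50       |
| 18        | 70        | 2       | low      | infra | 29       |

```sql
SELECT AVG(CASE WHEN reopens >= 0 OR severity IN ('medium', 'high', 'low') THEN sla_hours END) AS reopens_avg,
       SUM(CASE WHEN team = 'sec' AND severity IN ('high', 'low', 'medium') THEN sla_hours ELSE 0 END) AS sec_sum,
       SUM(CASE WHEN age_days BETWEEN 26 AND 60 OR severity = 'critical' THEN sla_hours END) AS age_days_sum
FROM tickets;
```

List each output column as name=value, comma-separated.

[reopens_avg: reopens >= 0 OR severity IN ('medium', 'high', 'low')]
ticket_id=8: ✓ → 79
ticket_id=9: ✓ → 4
ticket_id=10: ✓ → 24
ticket_id=11: ✓ → 48
ticket_id=12: ✓ → 90
ticket_id=13: ✓ → 13
ticket_id=14: ✓ → 25
ticket_id=15: ✓ → 49
ticket_id=16: ✓ → 68
ticket_id=17: ✓ → 9
ticket_id=18: ✓ → 70
reopens_avg = (79 + 4 + 24 + 48 + 90 + 13 + 25 + 49 + 68 + 9 + 70) / 11 = 43.5454545455
—
[sec_sum: team = 'sec' AND severity IN ('high', 'low', 'medium')]
ticket_id=8: ✓ → 79
ticket_id=9: ✗
ticket_id=10: ✗
ticket_id=11: ✗
ticket_id=12: ✗
ticket_id=13: ✗
ticket_id=14: ✓ → 25
ticket_id=15: ✗
ticket_id=16: ✗
ticket_id=17: ✗
ticket_id=18: ✗
sec_sum = 79 + 25 = 104
—
[age_days_sum: age_days BETWEEN 26 AND 60 OR severity = 'critical']
ticket_id=8: ✗
ticket_id=9: ✓ → 4
ticket_id=10: ✓ → 24
ticket_id=11: ✗
ticket_id=12: ✓ → 90
ticket_id=13: ✓ → 13
ticket_id=14: ✓ → 25
ticket_id=15: ✗
ticket_id=16: ✓ → 68
ticket_id=17: ✓ → 9
ticket_id=18: ✓ → 70
age_days_sum = 4 + 24 + 90 + 13 + 25 + 68 + 9 + 70 = 303

reopens_avg=43.5454545455, sec_sum=104, age_days_sum=303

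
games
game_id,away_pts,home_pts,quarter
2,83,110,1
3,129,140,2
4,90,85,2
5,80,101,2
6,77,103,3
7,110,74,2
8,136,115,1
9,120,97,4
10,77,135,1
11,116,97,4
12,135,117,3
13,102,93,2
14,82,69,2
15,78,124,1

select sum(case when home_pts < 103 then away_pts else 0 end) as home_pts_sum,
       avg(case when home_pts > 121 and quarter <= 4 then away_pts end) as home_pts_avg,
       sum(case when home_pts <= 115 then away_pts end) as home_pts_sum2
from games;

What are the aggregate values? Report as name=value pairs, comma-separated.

[home_pts_sum: home_pts < 103]
game_id=2: ✗
game_id=3: ✗
game_id=4: ✓ → 90
game_id=5: ✓ → 80
game_id=6: ✗
game_id=7: ✓ → 110
game_id=8: ✗
game_id=9: ✓ → 120
game_id=10: ✗
game_id=11: ✓ → 116
game_id=12: ✗
game_id=13: ✓ → 102
game_id=14: ✓ → 82
game_id=15: ✗
home_pts_sum = 90 + 80 + 110 + 120 + 116 + 102 + 82 = 700
—
[home_pts_avg: home_pts > 121 and quarter <= 4]
game_id=2: ✗
game_id=3: ✓ → 129
game_id=4: ✗
game_id=5: ✗
game_id=6: ✗
game_id=7: ✗
game_id=8: ✗
game_id=9: ✗
game_id=10: ✓ → 77
game_id=11: ✗
game_id=12: ✗
game_id=13: ✗
game_id=14: ✗
game_id=15: ✓ → 78
home_pts_avg = (129 + 77 + 78) / 3 = 94.6666666667
—
[home_pts_sum2: home_pts <= 115]
game_id=2: ✓ → 83
game_id=3: ✗
game_id=4: ✓ → 90
game_id=5: ✓ → 80
game_id=6: ✓ → 77
game_id=7: ✓ → 110
game_id=8: ✓ → 136
game_id=9: ✓ → 120
game_id=10: ✗
game_id=11: ✓ → 116
game_id=12: ✗
game_id=13: ✓ → 102
game_id=14: ✓ → 82
game_id=15: ✗
home_pts_sum2 = 83 + 90 + 80 + 77 + 110 + 136 + 120 + 116 + 102 + 82 = 996

home_pts_sum=700, home_pts_avg=94.6666666667, home_pts_sum2=996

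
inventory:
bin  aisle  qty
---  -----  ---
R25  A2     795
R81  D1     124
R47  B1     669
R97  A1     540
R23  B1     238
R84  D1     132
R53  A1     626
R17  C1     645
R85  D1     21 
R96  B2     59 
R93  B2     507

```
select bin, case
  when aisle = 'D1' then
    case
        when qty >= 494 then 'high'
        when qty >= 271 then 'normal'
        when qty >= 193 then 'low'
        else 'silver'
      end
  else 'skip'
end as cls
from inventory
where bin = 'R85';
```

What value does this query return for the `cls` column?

bin = R85: aisle=D1, qty=21.
aisle='D1' → inner[ELSE] → silver

silver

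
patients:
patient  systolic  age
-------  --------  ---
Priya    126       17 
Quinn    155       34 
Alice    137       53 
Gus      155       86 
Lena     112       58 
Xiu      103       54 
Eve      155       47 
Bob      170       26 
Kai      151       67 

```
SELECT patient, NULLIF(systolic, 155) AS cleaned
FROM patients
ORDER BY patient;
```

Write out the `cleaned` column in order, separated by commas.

patient=Alice: systolic=137 vs 155: differ → 137
patient=Bob: systolic=170 vs 155: differ → 170
patient=Eve: systolic=155 vs 155: equal → NULL
patient=Gus: systolic=155 vs 155: equal → NULL
patient=Kai: systolic=151 vs 155: differ → 151
patient=Lena: systolic=112 vs 155: differ → 112
patient=Priya: systolic=126 vs 155: differ → 126
patient=Quinn: systolic=155 vs 155: equal → NULL
patient=Xiu: systolic=103 vs 155: differ → 103

137, 170, NULL, NULL, 151, 112, 126, NULL, 103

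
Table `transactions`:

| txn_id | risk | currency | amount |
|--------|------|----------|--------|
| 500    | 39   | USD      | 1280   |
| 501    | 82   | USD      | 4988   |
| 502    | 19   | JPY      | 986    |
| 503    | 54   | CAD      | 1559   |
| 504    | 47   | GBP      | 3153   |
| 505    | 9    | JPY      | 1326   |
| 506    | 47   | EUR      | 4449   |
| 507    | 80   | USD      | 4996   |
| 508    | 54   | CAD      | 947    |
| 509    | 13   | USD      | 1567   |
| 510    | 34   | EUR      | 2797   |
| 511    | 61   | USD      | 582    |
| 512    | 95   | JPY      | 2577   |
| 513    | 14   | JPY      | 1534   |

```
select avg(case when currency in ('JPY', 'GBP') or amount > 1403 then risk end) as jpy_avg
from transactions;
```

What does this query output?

44.9090909091

txn_id=500: ✗
txn_id=501: ✓ → 82
txn_id=502: ✓ → 19
txn_id=503: ✓ → 54
txn_id=504: ✓ → 47
txn_id=505: ✓ → 9
txn_id=506: ✓ → 47
txn_id=507: ✓ → 80
txn_id=508: ✗
txn_id=509: ✓ → 13
txn_id=510: ✓ → 34
txn_id=511: ✗
txn_id=512: ✓ → 95
txn_id=513: ✓ → 14
jpy_avg = (82 + 19 + 54 + 47 + 9 + 47 + 80 + 13 + 34 + 95 + 14) / 11 = 44.9090909091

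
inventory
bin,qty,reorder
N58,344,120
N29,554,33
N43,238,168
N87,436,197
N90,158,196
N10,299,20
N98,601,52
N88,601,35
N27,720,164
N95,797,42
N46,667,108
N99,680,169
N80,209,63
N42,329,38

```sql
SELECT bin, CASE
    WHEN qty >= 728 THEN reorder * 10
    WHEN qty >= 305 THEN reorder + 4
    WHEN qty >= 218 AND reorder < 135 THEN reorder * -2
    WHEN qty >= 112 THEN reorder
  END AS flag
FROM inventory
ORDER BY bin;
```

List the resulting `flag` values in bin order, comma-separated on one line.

bin=N10: qty >= 218 AND reorder < 135 → -40
bin=N27: qty >= 305 → 168
bin=N29: qty >= 305 → 37
bin=N42: qty >= 305 → 42
bin=N43: qty >= 112 → 168
bin=N46: qty >= 305 → 112
bin=N58: qty >= 305 → 124
bin=N80: qty >= 112 → 63
bin=N87: qty >= 305 → 201
bin=N88: qty >= 305 → 39
bin=N90: qty >= 112 → 196
bin=N95: qty >= 728 → 420
bin=N98: qty >= 305 → 56
bin=N99: qty >= 305 → 173

-40, 168, 37, 42, 168, 112, 124, 63, 201, 39, 196, 420, 56, 173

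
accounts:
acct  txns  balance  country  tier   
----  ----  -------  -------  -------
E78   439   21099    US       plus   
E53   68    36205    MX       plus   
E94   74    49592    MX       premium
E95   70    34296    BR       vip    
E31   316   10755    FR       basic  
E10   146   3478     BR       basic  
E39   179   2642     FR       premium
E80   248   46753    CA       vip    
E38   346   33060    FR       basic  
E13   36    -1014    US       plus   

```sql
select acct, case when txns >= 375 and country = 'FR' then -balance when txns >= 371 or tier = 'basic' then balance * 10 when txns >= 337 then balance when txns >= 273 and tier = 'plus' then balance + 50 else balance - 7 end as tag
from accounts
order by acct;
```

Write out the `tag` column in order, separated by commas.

34780, -1021, 107550, 330600, 2635, 36198, 210990, 46746, 49585, 34289

acct=E10: txns >= 371 or tier = 'basic' → 34780
acct=E13: ELSE → -1021
acct=E31: txns >= 371 or tier = 'basic' → 107550
acct=E38: txns >= 371 or tier = 'basic' → 330600
acct=E39: ELSE → 2635
acct=E53: ELSE → 36198
acct=E78: txns >= 371 or tier = 'basic' → 210990
acct=E80: ELSE → 46746
acct=E94: ELSE → 49585
acct=E95: ELSE → 34289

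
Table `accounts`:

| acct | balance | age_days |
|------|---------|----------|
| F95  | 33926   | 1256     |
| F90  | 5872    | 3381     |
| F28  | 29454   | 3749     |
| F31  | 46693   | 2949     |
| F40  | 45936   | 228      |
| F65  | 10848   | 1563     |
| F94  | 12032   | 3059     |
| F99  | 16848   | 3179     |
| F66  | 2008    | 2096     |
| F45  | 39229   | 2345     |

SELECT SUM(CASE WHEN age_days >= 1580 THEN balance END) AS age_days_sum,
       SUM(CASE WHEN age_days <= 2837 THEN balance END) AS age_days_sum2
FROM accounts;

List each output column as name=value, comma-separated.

age_days_sum=152136, age_days_sum2=131947

[age_days_sum: age_days >= 1580]
acct=F95: ✗
acct=F90: ✓ → 5872
acct=F28: ✓ → 29454
acct=F31: ✓ → 46693
acct=F40: ✗
acct=F65: ✗
acct=F94: ✓ → 12032
acct=F99: ✓ → 16848
acct=F66: ✓ → 2008
acct=F45: ✓ → 39229
age_days_sum = 5872 + 29454 + 46693 + 12032 + 16848 + 2008 + 39229 = 152136
—
[age_days_sum2: age_days <= 2837]
acct=F95: ✓ → 33926
acct=F90: ✗
acct=F28: ✗
acct=F31: ✗
acct=F40: ✓ → 45936
acct=F65: ✓ → 10848
acct=F94: ✗
acct=F99: ✗
acct=F66: ✓ → 2008
acct=F45: ✓ → 39229
age_days_sum2 = 33926 + 45936 + 10848 + 2008 + 39229 = 131947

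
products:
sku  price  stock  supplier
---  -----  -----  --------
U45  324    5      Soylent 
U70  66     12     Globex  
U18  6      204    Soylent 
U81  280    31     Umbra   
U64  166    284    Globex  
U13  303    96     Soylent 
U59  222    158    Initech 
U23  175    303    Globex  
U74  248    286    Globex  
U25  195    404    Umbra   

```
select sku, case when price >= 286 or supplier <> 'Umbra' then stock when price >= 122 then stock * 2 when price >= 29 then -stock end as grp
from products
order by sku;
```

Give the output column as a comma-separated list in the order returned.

96, 204, 303, 808, 5, 158, 284, 12, 286, 62

sku=U13: price >= 286 or supplier <> 'Umbra' → 96
sku=U18: price >= 286 or supplier <> 'Umbra' → 204
sku=U23: price >= 286 or supplier <> 'Umbra' → 303
sku=U25: price >= 122 → 808
sku=U45: price >= 286 or supplier <> 'Umbra' → 5
sku=U59: price >= 286 or supplier <> 'Umbra' → 158
sku=U64: price >= 286 or supplier <> 'Umbra' → 284
sku=U70: price >= 286 or supplier <> 'Umbra' → 12
sku=U74: price >= 286 or supplier <> 'Umbra' → 286
sku=U81: price >= 122 → 62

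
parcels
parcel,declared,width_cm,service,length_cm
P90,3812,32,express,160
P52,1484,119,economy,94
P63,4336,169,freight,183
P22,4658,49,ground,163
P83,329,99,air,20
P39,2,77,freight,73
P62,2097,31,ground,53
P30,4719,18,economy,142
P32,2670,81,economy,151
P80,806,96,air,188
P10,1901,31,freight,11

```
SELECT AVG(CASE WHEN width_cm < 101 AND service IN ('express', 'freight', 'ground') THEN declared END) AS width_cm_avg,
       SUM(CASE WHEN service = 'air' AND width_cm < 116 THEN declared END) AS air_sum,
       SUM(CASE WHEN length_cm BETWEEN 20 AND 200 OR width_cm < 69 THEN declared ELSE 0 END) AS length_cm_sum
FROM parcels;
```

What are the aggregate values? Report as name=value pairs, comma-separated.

width_cm_avg=2494, air_sum=1135, length_cm_sum=26814

[width_cm_avg: width_cm < 101 AND service IN ('express', 'freight', 'ground')]
parcel=P90: ✓ → 3812
parcel=P52: ✗
parcel=P63: ✗
parcel=P22: ✓ → 4658
parcel=P83: ✗
parcel=P39: ✓ → 2
parcel=P62: ✓ → 2097
parcel=P30: ✗
parcel=P32: ✗
parcel=P80: ✗
parcel=P10: ✓ → 1901
width_cm_avg = (3812 + 4658 + 2 + 2097 + 1901) / 5 = 2494
—
[air_sum: service = 'air' AND width_cm < 116]
parcel=P90: ✗
parcel=P52: ✗
parcel=P63: ✗
parcel=P22: ✗
parcel=P83: ✓ → 329
parcel=P39: ✗
parcel=P62: ✗
parcel=P30: ✗
parcel=P32: ✗
parcel=P80: ✓ → 806
parcel=P10: ✗
air_sum = 329 + 806 = 1135
—
[length_cm_sum: length_cm BETWEEN 20 AND 200 OR width_cm < 69]
parcel=P90: ✓ → 3812
parcel=P52: ✓ → 1484
parcel=P63: ✓ → 4336
parcel=P22: ✓ → 4658
parcel=P83: ✓ → 329
parcel=P39: ✓ → 2
parcel=P62: ✓ → 2097
parcel=P30: ✓ → 4719
parcel=P32: ✓ → 2670
parcel=P80: ✓ → 806
parcel=P10: ✓ → 1901
length_cm_sum = 3812 + 1484 + 4336 + 4658 + 329 + 2 + 2097 + 4719 + 2670 + 806 + 1901 = 26814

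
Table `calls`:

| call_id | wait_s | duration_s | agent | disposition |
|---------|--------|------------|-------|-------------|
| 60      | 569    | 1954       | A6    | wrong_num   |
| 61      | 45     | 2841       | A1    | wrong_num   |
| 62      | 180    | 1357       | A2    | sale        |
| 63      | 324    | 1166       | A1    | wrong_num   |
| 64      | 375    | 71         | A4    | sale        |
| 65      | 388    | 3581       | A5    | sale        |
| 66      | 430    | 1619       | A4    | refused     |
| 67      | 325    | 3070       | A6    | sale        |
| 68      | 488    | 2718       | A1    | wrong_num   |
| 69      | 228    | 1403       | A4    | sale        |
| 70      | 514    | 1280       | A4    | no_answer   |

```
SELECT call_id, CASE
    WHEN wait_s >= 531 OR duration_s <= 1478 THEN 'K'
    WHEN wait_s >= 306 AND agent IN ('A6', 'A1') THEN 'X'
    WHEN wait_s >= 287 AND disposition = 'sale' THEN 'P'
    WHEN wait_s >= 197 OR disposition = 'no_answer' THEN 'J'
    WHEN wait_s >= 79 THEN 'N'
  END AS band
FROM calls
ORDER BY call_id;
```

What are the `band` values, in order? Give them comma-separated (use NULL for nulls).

call_id=60: wait_s >= 531 OR duration_s <= 1478 → K
call_id=61: (no match → NULL) → NULL
call_id=62: wait_s >= 531 OR duration_s <= 1478 → K
call_id=63: wait_s >= 531 OR duration_s <= 1478 → K
call_id=64: wait_s >= 531 OR duration_s <= 1478 → K
call_id=65: wait_s >= 287 AND disposition = 'sale' → P
call_id=66: wait_s >= 197 OR disposition = 'no_answer' → J
call_id=67: wait_s >= 306 AND agent IN ('A6', 'A1') → X
call_id=68: wait_s >= 306 AND agent IN ('A6', 'A1') → X
call_id=69: wait_s >= 531 OR duration_s <= 1478 → K
call_id=70: wait_s >= 531 OR duration_s <= 1478 → K

K, NULL, K, K, K, P, J, X, X, K, K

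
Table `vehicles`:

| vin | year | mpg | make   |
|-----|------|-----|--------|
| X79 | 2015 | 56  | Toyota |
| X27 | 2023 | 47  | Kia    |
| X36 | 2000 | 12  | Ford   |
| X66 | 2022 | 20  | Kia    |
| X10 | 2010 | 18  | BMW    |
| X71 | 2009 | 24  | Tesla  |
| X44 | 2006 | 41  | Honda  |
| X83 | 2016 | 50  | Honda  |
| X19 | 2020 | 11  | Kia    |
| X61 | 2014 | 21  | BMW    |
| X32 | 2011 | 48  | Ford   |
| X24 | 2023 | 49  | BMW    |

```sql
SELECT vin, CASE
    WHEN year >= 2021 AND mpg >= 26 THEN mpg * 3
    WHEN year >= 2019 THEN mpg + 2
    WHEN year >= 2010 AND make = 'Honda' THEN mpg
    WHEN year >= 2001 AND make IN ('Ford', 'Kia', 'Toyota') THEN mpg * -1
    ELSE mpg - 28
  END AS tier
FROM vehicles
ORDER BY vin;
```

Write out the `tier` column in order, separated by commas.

-10, 13, 147, 141, -48, -16, 13, -7, 22, -4, -56, 50

vin=X10: ELSE → -10
vin=X19: year >= 2019 → 13
vin=X24: year >= 2021 AND mpg >= 26 → 147
vin=X27: year >= 2021 AND mpg >= 26 → 141
vin=X32: year >= 2001 AND make IN ('Ford', 'Kia', 'Toyota') → -48
vin=X36: ELSE → -16
vin=X44: ELSE → 13
vin=X61: ELSE → -7
vin=X66: year >= 2019 → 22
vin=X71: ELSE → -4
vin=X79: year >= 2001 AND make IN ('Ford', 'Kia', 'Toyota') → -56
vin=X83: year >= 2010 AND make = 'Honda' → 50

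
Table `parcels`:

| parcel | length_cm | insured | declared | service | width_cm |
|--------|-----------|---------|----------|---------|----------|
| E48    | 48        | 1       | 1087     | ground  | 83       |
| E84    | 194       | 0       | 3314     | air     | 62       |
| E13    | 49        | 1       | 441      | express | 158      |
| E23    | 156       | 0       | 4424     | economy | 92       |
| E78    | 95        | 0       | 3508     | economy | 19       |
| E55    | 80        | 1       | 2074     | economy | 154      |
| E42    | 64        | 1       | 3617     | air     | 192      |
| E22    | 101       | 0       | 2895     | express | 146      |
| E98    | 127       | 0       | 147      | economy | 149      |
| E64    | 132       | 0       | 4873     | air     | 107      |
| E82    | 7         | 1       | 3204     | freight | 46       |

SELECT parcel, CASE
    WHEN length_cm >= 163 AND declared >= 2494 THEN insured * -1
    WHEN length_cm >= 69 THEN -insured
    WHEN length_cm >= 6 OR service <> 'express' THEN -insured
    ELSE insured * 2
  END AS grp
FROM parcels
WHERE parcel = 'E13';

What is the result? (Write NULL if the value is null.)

parcel = E13: length_cm=49, insured=1, declared=441, service=express, width_cm=158.
length_cm >= 163 AND declared >= 2494 → false
length_cm >= 69 → false
length_cm >= 6 OR service <> 'express' → true → -1

-1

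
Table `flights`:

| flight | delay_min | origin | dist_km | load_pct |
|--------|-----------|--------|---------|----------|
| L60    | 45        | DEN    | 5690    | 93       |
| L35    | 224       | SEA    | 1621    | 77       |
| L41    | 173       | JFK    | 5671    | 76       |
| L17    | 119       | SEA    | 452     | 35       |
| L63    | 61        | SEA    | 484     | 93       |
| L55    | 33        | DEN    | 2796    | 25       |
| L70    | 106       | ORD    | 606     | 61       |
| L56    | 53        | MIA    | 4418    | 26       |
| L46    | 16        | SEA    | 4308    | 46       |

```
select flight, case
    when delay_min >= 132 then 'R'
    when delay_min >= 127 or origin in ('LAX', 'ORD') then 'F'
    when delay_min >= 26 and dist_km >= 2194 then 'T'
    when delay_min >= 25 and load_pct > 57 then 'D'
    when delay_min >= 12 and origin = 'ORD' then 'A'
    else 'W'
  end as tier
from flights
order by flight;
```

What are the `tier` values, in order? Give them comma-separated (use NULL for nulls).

W, R, R, W, T, T, T, D, F

flight=L17: ELSE → W
flight=L35: delay_min >= 132 → R
flight=L41: delay_min >= 132 → R
flight=L46: ELSE → W
flight=L55: delay_min >= 26 and dist_km >= 2194 → T
flight=L56: delay_min >= 26 and dist_km >= 2194 → T
flight=L60: delay_min >= 26 and dist_km >= 2194 → T
flight=L63: delay_min >= 25 and load_pct > 57 → D
flight=L70: delay_min >= 127 or origin in ('LAX', 'ORD') → F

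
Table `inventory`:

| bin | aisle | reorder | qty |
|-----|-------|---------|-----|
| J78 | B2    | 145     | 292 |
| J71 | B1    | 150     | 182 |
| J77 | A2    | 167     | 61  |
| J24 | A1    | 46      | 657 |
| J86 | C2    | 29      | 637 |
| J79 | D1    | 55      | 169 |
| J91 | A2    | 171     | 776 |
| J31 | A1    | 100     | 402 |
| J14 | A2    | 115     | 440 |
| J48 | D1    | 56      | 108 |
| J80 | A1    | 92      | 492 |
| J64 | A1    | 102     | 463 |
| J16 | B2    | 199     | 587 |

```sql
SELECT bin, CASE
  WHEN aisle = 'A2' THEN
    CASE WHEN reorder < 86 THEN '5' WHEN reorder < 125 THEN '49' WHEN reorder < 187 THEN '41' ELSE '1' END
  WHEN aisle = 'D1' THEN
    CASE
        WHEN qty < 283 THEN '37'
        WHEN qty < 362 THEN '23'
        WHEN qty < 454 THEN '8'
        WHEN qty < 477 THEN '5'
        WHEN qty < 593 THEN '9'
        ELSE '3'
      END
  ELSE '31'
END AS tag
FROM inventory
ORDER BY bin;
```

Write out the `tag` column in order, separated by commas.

bin=J14: aisle='A2' → inner[reorder < 125] → 49
bin=J16: aisle='B2' → outer ELSE → 31
bin=J24: aisle='A1' → outer ELSE → 31
bin=J31: aisle='A1' → outer ELSE → 31
bin=J48: aisle='D1' → inner[qty < 283] → 37
bin=J64: aisle='A1' → outer ELSE → 31
bin=J71: aisle='B1' → outer ELSE → 31
bin=J77: aisle='A2' → inner[reorder < 187] → 41
bin=J78: aisle='B2' → outer ELSE → 31
bin=J79: aisle='D1' → inner[qty < 283] → 37
bin=J80: aisle='A1' → outer ELSE → 31
bin=J86: aisle='C2' → outer ELSE → 31
bin=J91: aisle='A2' → inner[reorder < 187] → 41

49, 31, 31, 31, 37, 31, 31, 41, 31, 37, 31, 31, 41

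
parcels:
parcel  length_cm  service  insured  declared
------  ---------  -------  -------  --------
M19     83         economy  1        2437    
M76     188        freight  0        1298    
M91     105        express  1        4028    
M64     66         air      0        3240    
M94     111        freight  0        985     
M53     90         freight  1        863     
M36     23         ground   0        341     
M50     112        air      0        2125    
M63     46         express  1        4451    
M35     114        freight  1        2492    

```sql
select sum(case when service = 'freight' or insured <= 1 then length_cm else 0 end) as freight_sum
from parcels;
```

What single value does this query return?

parcel=M19: ✓ → 83
parcel=M76: ✓ → 188
parcel=M91: ✓ → 105
parcel=M64: ✓ → 66
parcel=M94: ✓ → 111
parcel=M53: ✓ → 90
parcel=M36: ✓ → 23
parcel=M50: ✓ → 112
parcel=M63: ✓ → 46
parcel=M35: ✓ → 114
freight_sum = 83 + 188 + 105 + 66 + 111 + 90 + 23 + 112 + 46 + 114 = 938

938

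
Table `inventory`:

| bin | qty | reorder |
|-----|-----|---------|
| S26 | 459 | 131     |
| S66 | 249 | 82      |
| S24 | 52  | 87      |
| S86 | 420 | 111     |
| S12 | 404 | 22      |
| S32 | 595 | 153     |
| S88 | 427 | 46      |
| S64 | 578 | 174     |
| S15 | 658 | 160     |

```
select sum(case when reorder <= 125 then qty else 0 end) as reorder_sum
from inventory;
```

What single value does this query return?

1552

bin=S26: ✗
bin=S66: ✓ → 249
bin=S24: ✓ → 52
bin=S86: ✓ → 420
bin=S12: ✓ → 404
bin=S32: ✗
bin=S88: ✓ → 427
bin=S64: ✗
bin=S15: ✗
reorder_sum = 249 + 52 + 420 + 404 + 427 = 1552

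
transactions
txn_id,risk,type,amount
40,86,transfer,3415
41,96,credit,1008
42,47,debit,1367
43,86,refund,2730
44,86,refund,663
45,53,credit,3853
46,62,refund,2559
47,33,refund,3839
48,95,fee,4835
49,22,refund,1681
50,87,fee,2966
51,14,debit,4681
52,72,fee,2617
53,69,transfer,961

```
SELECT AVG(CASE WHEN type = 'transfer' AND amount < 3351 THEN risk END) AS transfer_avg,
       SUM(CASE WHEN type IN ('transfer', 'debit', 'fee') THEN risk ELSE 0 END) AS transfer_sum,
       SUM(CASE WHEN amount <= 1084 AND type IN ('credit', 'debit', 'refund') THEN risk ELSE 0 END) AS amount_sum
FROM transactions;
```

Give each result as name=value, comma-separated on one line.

transfer_avg=69, transfer_sum=470, amount_sum=182

[transfer_avg: type = 'transfer' AND amount < 3351]
txn_id=40: ✗
txn_id=41: ✗
txn_id=42: ✗
txn_id=43: ✗
txn_id=44: ✗
txn_id=45: ✗
txn_id=46: ✗
txn_id=47: ✗
txn_id=48: ✗
txn_id=49: ✗
txn_id=50: ✗
txn_id=51: ✗
txn_id=52: ✗
txn_id=53: ✓ → 69
transfer_avg = 69
—
[transfer_sum: type IN ('transfer', 'debit', 'fee')]
txn_id=40: ✓ → 86
txn_id=41: ✗
txn_id=42: ✓ → 47
txn_id=43: ✗
txn_id=44: ✗
txn_id=45: ✗
txn_id=46: ✗
txn_id=47: ✗
txn_id=48: ✓ → 95
txn_id=49: ✗
txn_id=50: ✓ → 87
txn_id=51: ✓ → 14
txn_id=52: ✓ → 72
txn_id=53: ✓ → 69
transfer_sum = 86 + 47 + 95 + 87 + 14 + 72 + 69 = 470
—
[amount_sum: amount <= 1084 AND type IN ('credit', 'debit', 'refund')]
txn_id=40: ✗
txn_id=41: ✓ → 96
txn_id=42: ✗
txn_id=43: ✗
txn_id=44: ✓ → 86
txn_id=45: ✗
txn_id=46: ✗
txn_id=47: ✗
txn_id=48: ✗
txn_id=49: ✗
txn_id=50: ✗
txn_id=51: ✗
txn_id=52: ✗
txn_id=53: ✗
amount_sum = 96 + 86 = 182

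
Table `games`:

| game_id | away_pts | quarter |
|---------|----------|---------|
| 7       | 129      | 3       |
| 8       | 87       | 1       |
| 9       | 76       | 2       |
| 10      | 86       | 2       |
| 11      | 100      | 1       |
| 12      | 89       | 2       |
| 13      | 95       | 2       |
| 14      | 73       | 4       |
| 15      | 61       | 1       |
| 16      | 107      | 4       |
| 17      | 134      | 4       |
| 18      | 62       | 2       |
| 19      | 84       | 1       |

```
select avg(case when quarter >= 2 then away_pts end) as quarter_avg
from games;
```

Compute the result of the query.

game_id=7: ✓ → 129
game_id=8: ✗
game_id=9: ✓ → 76
game_id=10: ✓ → 86
game_id=11: ✗
game_id=12: ✓ → 89
game_id=13: ✓ → 95
game_id=14: ✓ → 73
game_id=15: ✗
game_id=16: ✓ → 107
game_id=17: ✓ → 134
game_id=18: ✓ → 62
game_id=19: ✗
quarter_avg = (129 + 76 + 86 + 89 + 95 + 73 + 107 + 134 + 62) / 9 = 94.5555555556

94.5555555556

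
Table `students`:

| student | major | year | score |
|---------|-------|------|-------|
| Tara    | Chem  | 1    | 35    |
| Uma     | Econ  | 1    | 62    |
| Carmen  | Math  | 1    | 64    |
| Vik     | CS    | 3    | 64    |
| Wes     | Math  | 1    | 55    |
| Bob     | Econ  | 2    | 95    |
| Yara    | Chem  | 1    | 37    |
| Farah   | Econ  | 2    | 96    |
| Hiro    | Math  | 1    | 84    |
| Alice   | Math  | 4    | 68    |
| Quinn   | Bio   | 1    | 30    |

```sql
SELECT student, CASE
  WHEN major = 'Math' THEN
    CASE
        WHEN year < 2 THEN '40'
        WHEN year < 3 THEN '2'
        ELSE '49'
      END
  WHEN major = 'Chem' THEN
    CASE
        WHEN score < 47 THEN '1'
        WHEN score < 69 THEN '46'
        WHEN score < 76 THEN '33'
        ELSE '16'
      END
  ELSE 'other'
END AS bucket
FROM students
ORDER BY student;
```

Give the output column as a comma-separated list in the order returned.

student=Alice: major='Math' → inner[ELSE] → 49
student=Bob: major='Econ' → outer ELSE → other
student=Carmen: major='Math' → inner[year < 2] → 40
student=Farah: major='Econ' → outer ELSE → other
student=Hiro: major='Math' → inner[year < 2] → 40
student=Quinn: major='Bio' → outer ELSE → other
student=Tara: major='Chem' → inner[score < 47] → 1
student=Uma: major='Econ' → outer ELSE → other
student=Vik: major='CS' → outer ELSE → other
student=Wes: major='Math' → inner[year < 2] → 40
student=Yara: major='Chem' → inner[score < 47] → 1

49, other, 40, other, 40, other, 1, other, other, 40, 1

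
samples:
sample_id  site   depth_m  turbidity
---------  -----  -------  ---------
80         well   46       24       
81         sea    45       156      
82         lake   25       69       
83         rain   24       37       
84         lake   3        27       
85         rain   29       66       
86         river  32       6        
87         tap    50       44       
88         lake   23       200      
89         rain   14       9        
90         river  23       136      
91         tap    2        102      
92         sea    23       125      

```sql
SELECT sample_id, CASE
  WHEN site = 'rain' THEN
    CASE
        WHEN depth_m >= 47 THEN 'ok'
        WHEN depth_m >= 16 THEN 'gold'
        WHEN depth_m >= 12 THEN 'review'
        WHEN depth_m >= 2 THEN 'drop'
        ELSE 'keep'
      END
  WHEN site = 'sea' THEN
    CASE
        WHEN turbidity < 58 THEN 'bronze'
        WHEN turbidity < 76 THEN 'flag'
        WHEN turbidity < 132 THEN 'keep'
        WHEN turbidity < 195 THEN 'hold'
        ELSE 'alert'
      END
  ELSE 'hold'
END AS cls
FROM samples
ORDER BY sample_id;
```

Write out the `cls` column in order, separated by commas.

hold, hold, hold, gold, hold, gold, hold, hold, hold, review, hold, hold, keep

sample_id=80: site='well' → outer ELSE → hold
sample_id=81: site='sea' → inner[turbidity < 195] → hold
sample_id=82: site='lake' → outer ELSE → hold
sample_id=83: site='rain' → inner[depth_m >= 16] → gold
sample_id=84: site='lake' → outer ELSE → hold
sample_id=85: site='rain' → inner[depth_m >= 16] → gold
sample_id=86: site='river' → outer ELSE → hold
sample_id=87: site='tap' → outer ELSE → hold
sample_id=88: site='lake' → outer ELSE → hold
sample_id=89: site='rain' → inner[depth_m >= 12] → review
sample_id=90: site='river' → outer ELSE → hold
sample_id=91: site='tap' → outer ELSE → hold
sample_id=92: site='sea' → inner[turbidity < 132] → keep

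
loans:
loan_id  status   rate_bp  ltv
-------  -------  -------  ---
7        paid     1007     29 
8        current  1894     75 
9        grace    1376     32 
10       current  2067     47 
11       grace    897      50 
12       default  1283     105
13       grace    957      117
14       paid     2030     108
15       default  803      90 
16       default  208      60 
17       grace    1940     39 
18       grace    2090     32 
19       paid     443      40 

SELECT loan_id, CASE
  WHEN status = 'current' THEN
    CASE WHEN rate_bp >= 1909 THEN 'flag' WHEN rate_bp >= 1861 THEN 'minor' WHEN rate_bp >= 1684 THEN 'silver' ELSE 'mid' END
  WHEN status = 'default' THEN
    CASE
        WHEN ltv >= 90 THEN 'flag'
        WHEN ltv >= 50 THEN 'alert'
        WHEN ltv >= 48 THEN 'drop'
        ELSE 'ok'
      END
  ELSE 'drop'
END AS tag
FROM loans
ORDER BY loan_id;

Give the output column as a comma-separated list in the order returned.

drop, minor, drop, flag, drop, flag, drop, drop, flag, alert, drop, drop, drop

loan_id=7: status='paid' → outer ELSE → drop
loan_id=8: status='current' → inner[rate_bp >= 1861] → minor
loan_id=9: status='grace' → outer ELSE → drop
loan_id=10: status='current' → inner[rate_bp >= 1909] → flag
loan_id=11: status='grace' → outer ELSE → drop
loan_id=12: status='default' → inner[ltv >= 90] → flag
loan_id=13: status='grace' → outer ELSE → drop
loan_id=14: status='paid' → outer ELSE → drop
loan_id=15: status='default' → inner[ltv >= 90] → flag
loan_id=16: status='default' → inner[ltv >= 50] → alert
loan_id=17: status='grace' → outer ELSE → drop
loan_id=18: status='grace' → outer ELSE → drop
loan_id=19: status='paid' → outer ELSE → drop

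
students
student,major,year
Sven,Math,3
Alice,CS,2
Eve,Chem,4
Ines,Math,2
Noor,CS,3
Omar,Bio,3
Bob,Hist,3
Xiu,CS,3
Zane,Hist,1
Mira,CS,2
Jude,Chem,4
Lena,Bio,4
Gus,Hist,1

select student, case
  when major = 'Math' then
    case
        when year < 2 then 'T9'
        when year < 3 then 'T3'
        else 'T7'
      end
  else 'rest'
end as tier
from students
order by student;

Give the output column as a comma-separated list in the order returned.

rest, rest, rest, rest, T3, rest, rest, rest, rest, rest, T7, rest, rest

student=Alice: major='CS' → outer ELSE → rest
student=Bob: major='Hist' → outer ELSE → rest
student=Eve: major='Chem' → outer ELSE → rest
student=Gus: major='Hist' → outer ELSE → rest
student=Ines: major='Math' → inner[year < 3] → T3
student=Jude: major='Chem' → outer ELSE → rest
student=Lena: major='Bio' → outer ELSE → rest
student=Mira: major='CS' → outer ELSE → rest
student=Noor: major='CS' → outer ELSE → rest
student=Omar: major='Bio' → outer ELSE → rest
student=Sven: major='Math' → inner[ELSE] → T7
student=Xiu: major='CS' → outer ELSE → rest
student=Zane: major='Hist' → outer ELSE → rest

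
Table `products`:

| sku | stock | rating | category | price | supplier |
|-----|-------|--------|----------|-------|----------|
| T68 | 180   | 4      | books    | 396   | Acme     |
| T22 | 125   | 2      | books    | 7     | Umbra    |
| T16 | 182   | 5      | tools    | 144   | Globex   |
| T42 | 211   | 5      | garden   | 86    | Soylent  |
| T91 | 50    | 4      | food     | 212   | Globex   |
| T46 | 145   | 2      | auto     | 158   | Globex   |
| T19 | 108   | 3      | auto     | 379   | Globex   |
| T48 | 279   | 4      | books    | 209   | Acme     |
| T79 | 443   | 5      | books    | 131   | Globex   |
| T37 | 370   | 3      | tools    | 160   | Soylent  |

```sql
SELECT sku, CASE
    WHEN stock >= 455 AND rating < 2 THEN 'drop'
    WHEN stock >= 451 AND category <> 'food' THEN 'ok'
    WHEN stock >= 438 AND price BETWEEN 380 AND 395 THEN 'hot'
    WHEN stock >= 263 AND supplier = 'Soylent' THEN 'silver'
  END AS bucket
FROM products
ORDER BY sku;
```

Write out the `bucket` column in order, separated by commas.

sku=T16: (no match → NULL) → NULL
sku=T19: (no match → NULL) → NULL
sku=T22: (no match → NULL) → NULL
sku=T37: stock >= 263 AND supplier = 'Soylent' → silver
sku=T42: (no match → NULL) → NULL
sku=T46: (no match → NULL) → NULL
sku=T48: (no match → NULL) → NULL
sku=T68: (no match → NULL) → NULL
sku=T79: (no match → NULL) → NULL
sku=T91: (no match → NULL) → NULL

NULL, NULL, NULL, silver, NULL, NULL, NULL, NULL, NULL, NULL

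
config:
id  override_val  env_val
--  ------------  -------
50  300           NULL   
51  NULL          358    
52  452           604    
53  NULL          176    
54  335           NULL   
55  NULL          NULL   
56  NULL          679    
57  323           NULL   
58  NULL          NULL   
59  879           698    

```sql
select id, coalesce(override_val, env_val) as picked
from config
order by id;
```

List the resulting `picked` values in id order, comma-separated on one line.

id=50: override_val=300 → 300
id=51: override_val=NULL, env_val=358 → 358
id=52: override_val=452 → 452
id=53: override_val=NULL, env_val=176 → 176
id=54: override_val=335 → 335
id=55: override_val=NULL, env_val=NULL (all NULL) → NULL
id=56: override_val=NULL, env_val=679 → 679
id=57: override_val=323 → 323
id=58: override_val=NULL, env_val=NULL (all NULL) → NULL
id=59: override_val=879 → 879

300, 358, 452, 176, 335, NULL, 679, 323, NULL, 879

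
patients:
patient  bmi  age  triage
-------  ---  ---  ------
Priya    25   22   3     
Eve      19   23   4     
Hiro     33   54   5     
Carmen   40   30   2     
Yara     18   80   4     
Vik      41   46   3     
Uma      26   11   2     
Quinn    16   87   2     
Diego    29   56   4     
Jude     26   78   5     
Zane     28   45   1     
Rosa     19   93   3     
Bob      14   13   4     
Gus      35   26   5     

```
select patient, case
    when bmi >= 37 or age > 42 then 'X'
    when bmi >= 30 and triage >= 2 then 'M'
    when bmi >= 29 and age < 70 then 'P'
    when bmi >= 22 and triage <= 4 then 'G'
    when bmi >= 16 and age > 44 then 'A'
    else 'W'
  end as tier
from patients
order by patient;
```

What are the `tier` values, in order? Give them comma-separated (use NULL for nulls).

patient=Bob: ELSE → W
patient=Carmen: bmi >= 37 or age > 42 → X
patient=Diego: bmi >= 37 or age > 42 → X
patient=Eve: ELSE → W
patient=Gus: bmi >= 30 and triage >= 2 → M
patient=Hiro: bmi >= 37 or age > 42 → X
patient=Jude: bmi >= 37 or age > 42 → X
patient=Priya: bmi >= 22 and triage <= 4 → G
patient=Quinn: bmi >= 37 or age > 42 → X
patient=Rosa: bmi >= 37 or age > 42 → X
patient=Uma: bmi >= 22 and triage <= 4 → G
patient=Vik: bmi >= 37 or age > 42 → X
patient=Yara: bmi >= 37 or age > 42 → X
patient=Zane: bmi >= 37 or age > 42 → X

W, X, X, W, M, X, X, G, X, X, G, X, X, X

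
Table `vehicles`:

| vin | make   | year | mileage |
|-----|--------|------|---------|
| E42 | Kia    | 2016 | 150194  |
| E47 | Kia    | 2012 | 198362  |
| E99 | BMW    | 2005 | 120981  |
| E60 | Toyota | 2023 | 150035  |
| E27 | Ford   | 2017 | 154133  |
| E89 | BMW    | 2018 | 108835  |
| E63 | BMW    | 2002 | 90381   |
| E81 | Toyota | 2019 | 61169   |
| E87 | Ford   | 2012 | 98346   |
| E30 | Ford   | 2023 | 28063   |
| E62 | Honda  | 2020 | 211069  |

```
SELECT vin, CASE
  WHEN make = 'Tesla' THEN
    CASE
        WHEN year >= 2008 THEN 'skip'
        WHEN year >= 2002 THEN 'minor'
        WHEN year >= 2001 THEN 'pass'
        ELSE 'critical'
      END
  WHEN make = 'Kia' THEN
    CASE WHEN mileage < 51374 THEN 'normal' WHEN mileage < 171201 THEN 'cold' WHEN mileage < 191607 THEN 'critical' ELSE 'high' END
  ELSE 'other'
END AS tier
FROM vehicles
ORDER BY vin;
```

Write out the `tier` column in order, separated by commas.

vin=E27: make='Ford' → outer ELSE → other
vin=E30: make='Ford' → outer ELSE → other
vin=E42: make='Kia' → inner[mileage < 171201] → cold
vin=E47: make='Kia' → inner[ELSE] → high
vin=E60: make='Toyota' → outer ELSE → other
vin=E62: make='Honda' → outer ELSE → other
vin=E63: make='BMW' → outer ELSE → other
vin=E81: make='Toyota' → outer ELSE → other
vin=E87: make='Ford' → outer ELSE → other
vin=E89: make='BMW' → outer ELSE → other
vin=E99: make='BMW' → outer ELSE → other

other, other, cold, high, other, other, other, other, other, other, other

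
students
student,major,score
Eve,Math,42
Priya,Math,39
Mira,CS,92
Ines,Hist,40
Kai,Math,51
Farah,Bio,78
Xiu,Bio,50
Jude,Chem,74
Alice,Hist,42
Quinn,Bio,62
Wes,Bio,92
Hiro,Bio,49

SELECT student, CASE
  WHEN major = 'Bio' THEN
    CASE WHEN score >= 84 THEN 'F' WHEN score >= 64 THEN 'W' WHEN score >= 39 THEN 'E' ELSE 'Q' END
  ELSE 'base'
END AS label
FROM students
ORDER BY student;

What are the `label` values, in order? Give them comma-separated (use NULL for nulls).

base, base, W, E, base, base, base, base, base, E, F, E

student=Alice: major='Hist' → outer ELSE → base
student=Eve: major='Math' → outer ELSE → base
student=Farah: major='Bio' → inner[score >= 64] → W
student=Hiro: major='Bio' → inner[score >= 39] → E
student=Ines: major='Hist' → outer ELSE → base
student=Jude: major='Chem' → outer ELSE → base
student=Kai: major='Math' → outer ELSE → base
student=Mira: major='CS' → outer ELSE → base
student=Priya: major='Math' → outer ELSE → base
student=Quinn: major='Bio' → inner[score >= 39] → E
student=Wes: major='Bio' → inner[score >= 84] → F
student=Xiu: major='Bio' → inner[score >= 39] → E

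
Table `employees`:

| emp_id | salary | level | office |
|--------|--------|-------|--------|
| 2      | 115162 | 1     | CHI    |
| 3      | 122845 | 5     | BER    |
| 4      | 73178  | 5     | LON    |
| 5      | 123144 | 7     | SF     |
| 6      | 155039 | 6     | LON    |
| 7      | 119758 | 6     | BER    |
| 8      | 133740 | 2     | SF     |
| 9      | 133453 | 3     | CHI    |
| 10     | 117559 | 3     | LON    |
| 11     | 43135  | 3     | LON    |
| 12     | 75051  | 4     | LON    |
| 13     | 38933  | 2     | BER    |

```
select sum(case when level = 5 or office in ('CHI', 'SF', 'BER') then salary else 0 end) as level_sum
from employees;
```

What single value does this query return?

emp_id=2: ✓ → 115162
emp_id=3: ✓ → 122845
emp_id=4: ✓ → 73178
emp_id=5: ✓ → 123144
emp_id=6: ✗
emp_id=7: ✓ → 119758
emp_id=8: ✓ → 133740
emp_id=9: ✓ → 133453
emp_id=10: ✗
emp_id=11: ✗
emp_id=12: ✗
emp_id=13: ✓ → 38933
level_sum = 115162 + 122845 + 73178 + 123144 + 119758 + 133740 + 133453 + 38933 = 860213

860213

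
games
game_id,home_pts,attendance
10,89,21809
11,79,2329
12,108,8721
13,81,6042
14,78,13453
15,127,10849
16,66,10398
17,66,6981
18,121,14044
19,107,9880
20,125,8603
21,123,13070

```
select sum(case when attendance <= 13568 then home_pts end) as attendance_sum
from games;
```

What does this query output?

960

game_id=10: ✗
game_id=11: ✓ → 79
game_id=12: ✓ → 108
game_id=13: ✓ → 81
game_id=14: ✓ → 78
game_id=15: ✓ → 127
game_id=16: ✓ → 66
game_id=17: ✓ → 66
game_id=18: ✗
game_id=19: ✓ → 107
game_id=20: ✓ → 125
game_id=21: ✓ → 123
attendance_sum = 79 + 108 + 81 + 78 + 127 + 66 + 66 + 107 + 125 + 123 = 960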